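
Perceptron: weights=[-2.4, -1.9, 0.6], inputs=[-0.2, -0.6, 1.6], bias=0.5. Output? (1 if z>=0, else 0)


z = w . x + b
= -2.4*-0.2 + -1.9*-0.6 + 0.6*1.6 + 0.5
= 0.48 + 1.14 + 0.96 + 0.5
= 2.58 + 0.5
= 3.08
Since z = 3.08 >= 0, output = 1

1


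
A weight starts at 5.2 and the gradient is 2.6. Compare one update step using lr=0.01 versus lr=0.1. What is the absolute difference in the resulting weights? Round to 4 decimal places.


With lr=0.01: w_new = 5.2 - 0.01 * 2.6 = 5.174
With lr=0.1: w_new = 5.2 - 0.1 * 2.6 = 4.94
Absolute difference = |5.174 - 4.94|
= 0.2340

0.2340


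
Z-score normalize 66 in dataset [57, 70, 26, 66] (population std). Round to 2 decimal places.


Mean = (57 + 70 + 26 + 66) / 4 = 54.75
Variance = sum((x_i - mean)^2) / n = 297.6875
Std = sqrt(297.6875) = 17.2536
Z = (x - mean) / std
= (66 - 54.75) / 17.2536
= 11.25 / 17.2536
= 0.65

0.65


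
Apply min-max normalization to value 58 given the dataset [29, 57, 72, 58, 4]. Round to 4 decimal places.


Min = 4, Max = 72
Range = 72 - 4 = 68
Scaled = (x - min) / (max - min)
= (58 - 4) / 68
= 54 / 68
= 0.7941

0.7941


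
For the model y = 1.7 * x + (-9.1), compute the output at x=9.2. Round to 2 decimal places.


y = 1.7 * 9.2 + (-9.1)
= 15.64 + (-9.1)
= 6.54

6.54


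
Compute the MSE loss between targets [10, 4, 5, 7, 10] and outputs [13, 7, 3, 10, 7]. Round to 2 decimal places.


Differences: [-3, -3, 2, -3, 3]
Squared errors: [9, 9, 4, 9, 9]
Sum of squared errors = 40
MSE = 40 / 5 = 8.00

8.00


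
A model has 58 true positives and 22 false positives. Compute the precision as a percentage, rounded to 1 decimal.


Precision = TP / (TP + FP) * 100
= 58 / (58 + 22)
= 58 / 80
= 0.725
= 72.5%

72.5


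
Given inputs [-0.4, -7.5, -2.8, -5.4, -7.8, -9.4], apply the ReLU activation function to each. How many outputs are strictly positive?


ReLU(x) = max(0, x) for each element:
ReLU(-0.4) = 0
ReLU(-7.5) = 0
ReLU(-2.8) = 0
ReLU(-5.4) = 0
ReLU(-7.8) = 0
ReLU(-9.4) = 0
Active neurons (>0): 0

0


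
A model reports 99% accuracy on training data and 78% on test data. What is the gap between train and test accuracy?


Gap = train_accuracy - test_accuracy
= 99 - 78
= 21%
This large gap strongly indicates overfitting.

21


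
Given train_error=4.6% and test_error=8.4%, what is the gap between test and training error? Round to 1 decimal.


Generalization gap = test_error - train_error
= 8.4 - 4.6
= 3.8%
A moderate gap.

3.8


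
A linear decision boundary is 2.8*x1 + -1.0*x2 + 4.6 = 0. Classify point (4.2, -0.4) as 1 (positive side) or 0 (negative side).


Compute 2.8 * 4.2 + -1.0 * -0.4 + 4.6
= 11.76 + 0.4 + 4.6
= 16.76
Since 16.76 >= 0, the point is on the positive side.

1


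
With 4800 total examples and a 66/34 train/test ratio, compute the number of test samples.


Train samples = 4800 * 66% = 3168
Test samples = 4800 - 3168
= 1632

1632


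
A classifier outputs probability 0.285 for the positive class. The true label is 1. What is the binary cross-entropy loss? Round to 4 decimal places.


For y=1: Loss = -log(p)
= -log(0.285)
= -(-1.2553)
= 1.2553

1.2553


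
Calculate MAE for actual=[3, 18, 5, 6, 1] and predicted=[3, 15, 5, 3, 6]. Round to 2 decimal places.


Absolute errors: [0, 3, 0, 3, 5]
Sum of absolute errors = 11
MAE = 11 / 5 = 2.20

2.20


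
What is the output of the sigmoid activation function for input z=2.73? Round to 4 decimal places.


sigmoid(z) = 1 / (1 + exp(-z))
exp(-(2.73)) = exp(-2.73) = 0.0652
1 + 0.0652 = 1.0652
1 / 1.0652 = 0.9388

0.9388


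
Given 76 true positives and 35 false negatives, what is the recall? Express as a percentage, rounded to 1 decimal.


Recall = TP / (TP + FN) * 100
= 76 / (76 + 35)
= 76 / 111
= 0.6847
= 68.5%

68.5


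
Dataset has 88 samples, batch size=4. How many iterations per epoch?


Iterations per epoch = dataset_size / batch_size
= 88 / 4
= 22

22


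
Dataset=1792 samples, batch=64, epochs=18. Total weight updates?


Iterations per epoch = 1792 / 64 = 28
Total updates = iterations_per_epoch * epochs
= 28 * 18
= 504

504


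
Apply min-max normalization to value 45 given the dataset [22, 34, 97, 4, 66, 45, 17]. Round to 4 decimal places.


Min = 4, Max = 97
Range = 97 - 4 = 93
Scaled = (x - min) / (max - min)
= (45 - 4) / 93
= 41 / 93
= 0.4409

0.4409


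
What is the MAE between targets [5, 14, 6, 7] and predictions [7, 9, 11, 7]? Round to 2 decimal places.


Absolute errors: [2, 5, 5, 0]
Sum of absolute errors = 12
MAE = 12 / 4 = 3.00

3.00


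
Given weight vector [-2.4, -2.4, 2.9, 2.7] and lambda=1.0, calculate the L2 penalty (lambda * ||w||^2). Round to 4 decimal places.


Squaring each weight:
(-2.4)^2 = 5.76
(-2.4)^2 = 5.76
2.9^2 = 8.41
2.7^2 = 7.29
Sum of squares = 27.22
Penalty = 1.0 * 27.22 = 27.2200

27.2200


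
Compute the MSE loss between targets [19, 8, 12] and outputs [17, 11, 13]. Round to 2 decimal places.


Differences: [2, -3, -1]
Squared errors: [4, 9, 1]
Sum of squared errors = 14
MSE = 14 / 3 = 4.67

4.67


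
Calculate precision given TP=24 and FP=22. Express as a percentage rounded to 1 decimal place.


Precision = TP / (TP + FP) * 100
= 24 / (24 + 22)
= 24 / 46
= 0.5217
= 52.2%

52.2


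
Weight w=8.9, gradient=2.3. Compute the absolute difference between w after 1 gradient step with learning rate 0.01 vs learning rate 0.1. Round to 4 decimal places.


With lr=0.01: w_new = 8.9 - 0.01 * 2.3 = 8.877
With lr=0.1: w_new = 8.9 - 0.1 * 2.3 = 8.67
Absolute difference = |8.877 - 8.67|
= 0.2070

0.2070


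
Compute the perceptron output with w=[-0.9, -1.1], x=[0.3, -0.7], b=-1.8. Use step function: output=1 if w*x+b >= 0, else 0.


z = w . x + b
= -0.9*0.3 + -1.1*-0.7 + -1.8
= -0.27 + 0.77 + -1.8
= 0.5 + -1.8
= -1.3
Since z = -1.3 < 0, output = 0

0


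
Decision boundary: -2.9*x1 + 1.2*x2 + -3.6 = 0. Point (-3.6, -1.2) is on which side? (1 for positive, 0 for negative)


Compute -2.9 * -3.6 + 1.2 * -1.2 + -3.6
= 10.44 + -1.44 + -3.6
= 5.4
Since 5.4 >= 0, the point is on the positive side.

1


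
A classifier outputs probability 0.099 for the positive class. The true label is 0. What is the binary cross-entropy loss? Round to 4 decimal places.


For y=0: Loss = -log(1-p)
= -log(1 - 0.099)
= -log(0.901)
= -(-0.1043)
= 0.1043

0.1043


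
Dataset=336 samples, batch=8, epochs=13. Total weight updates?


Iterations per epoch = 336 / 8 = 42
Total updates = iterations_per_epoch * epochs
= 42 * 13
= 546

546


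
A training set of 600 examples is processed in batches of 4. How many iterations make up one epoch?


Iterations per epoch = dataset_size / batch_size
= 600 / 4
= 150

150


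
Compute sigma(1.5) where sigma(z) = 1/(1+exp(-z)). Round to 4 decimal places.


sigmoid(z) = 1 / (1 + exp(-z))
exp(-(1.5)) = exp(-1.5) = 0.2231
1 + 0.2231 = 1.2231
1 / 1.2231 = 0.8176

0.8176


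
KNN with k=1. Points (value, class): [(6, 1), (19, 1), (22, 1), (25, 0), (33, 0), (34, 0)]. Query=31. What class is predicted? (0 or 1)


Distances from query 31:
Point 33 (class 0): distance = 2
K=1 nearest neighbors: classes = [0]
Votes for class 1: 0 / 1
Majority vote => class 0

0


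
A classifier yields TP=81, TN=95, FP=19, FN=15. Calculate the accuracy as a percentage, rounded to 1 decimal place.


Accuracy = (TP + TN) / (TP + TN + FP + FN) * 100
= (81 + 95) / (81 + 95 + 19 + 15)
= 176 / 210
= 0.8381
= 83.8%

83.8


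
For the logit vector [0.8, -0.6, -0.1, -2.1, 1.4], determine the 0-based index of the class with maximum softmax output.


Softmax is a monotonic transformation, so it preserves the argmax.
We need to find the index of the maximum logit.
Index 0: 0.8
Index 1: -0.6
Index 2: -0.1
Index 3: -2.1
Index 4: 1.4
Maximum logit = 1.4 at index 4

4


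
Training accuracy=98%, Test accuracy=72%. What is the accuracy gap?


Gap = train_accuracy - test_accuracy
= 98 - 72
= 26%
This large gap strongly indicates overfitting.

26


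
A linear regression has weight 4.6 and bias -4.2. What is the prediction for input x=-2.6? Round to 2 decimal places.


y = 4.6 * -2.6 + (-4.2)
= -11.96 + (-4.2)
= -16.16

-16.16


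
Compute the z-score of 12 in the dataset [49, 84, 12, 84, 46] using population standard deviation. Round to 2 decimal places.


Mean = (49 + 84 + 12 + 84 + 46) / 5 = 55.0
Variance = sum((x_i - mean)^2) / n = 729.6
Std = sqrt(729.6) = 27.0111
Z = (x - mean) / std
= (12 - 55.0) / 27.0111
= -43.0 / 27.0111
= -1.59

-1.59


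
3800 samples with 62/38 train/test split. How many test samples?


Train samples = 3800 * 62% = 2356
Test samples = 3800 - 2356
= 1444

1444


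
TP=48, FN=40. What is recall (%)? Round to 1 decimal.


Recall = TP / (TP + FN) * 100
= 48 / (48 + 40)
= 48 / 88
= 0.5455
= 54.5%

54.5


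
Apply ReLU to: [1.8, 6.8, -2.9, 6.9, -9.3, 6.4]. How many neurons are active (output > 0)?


ReLU(x) = max(0, x) for each element:
ReLU(1.8) = 1.8
ReLU(6.8) = 6.8
ReLU(-2.9) = 0
ReLU(6.9) = 6.9
ReLU(-9.3) = 0
ReLU(6.4) = 6.4
Active neurons (>0): 4

4


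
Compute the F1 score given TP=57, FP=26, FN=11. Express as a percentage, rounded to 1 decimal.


Precision = TP / (TP + FP) = 57 / 83 = 0.6867
Recall = TP / (TP + FN) = 57 / 68 = 0.8382
F1 = 2 * P * R / (P + R)
= 2 * 0.6867 * 0.8382 / (0.6867 + 0.8382)
= 1.1513 / 1.525
= 0.755
As percentage: 75.5%

75.5


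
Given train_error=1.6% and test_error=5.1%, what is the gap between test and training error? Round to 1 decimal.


Generalization gap = test_error - train_error
= 5.1 - 1.6
= 3.5%
A moderate gap.

3.5


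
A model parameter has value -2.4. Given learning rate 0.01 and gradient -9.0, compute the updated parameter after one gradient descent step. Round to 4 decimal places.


w_new = w_old - lr * gradient
= -2.4 - 0.01 * -9.0
= -2.4 - (-0.09)
= -2.3100

-2.3100


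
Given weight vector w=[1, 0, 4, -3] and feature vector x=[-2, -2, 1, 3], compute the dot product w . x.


Element-wise products:
1 * -2 = -2
0 * -2 = 0
4 * 1 = 4
-3 * 3 = -9
Sum = -2 + 0 + 4 + -9
= -7

-7


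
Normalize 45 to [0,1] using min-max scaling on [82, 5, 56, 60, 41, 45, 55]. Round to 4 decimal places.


Min = 5, Max = 82
Range = 82 - 5 = 77
Scaled = (x - min) / (max - min)
= (45 - 5) / 77
= 40 / 77
= 0.5195

0.5195


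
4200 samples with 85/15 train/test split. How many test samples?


Train samples = 4200 * 85% = 3570
Test samples = 4200 - 3570
= 630

630


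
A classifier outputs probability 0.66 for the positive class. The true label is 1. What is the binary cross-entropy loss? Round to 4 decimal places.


For y=1: Loss = -log(p)
= -log(0.66)
= -(-0.4155)
= 0.4155

0.4155


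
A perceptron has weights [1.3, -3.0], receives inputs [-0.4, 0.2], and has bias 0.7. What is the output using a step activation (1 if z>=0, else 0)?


z = w . x + b
= 1.3*-0.4 + -3.0*0.2 + 0.7
= -0.52 + -0.6 + 0.7
= -1.12 + 0.7
= -0.42
Since z = -0.42 < 0, output = 0

0


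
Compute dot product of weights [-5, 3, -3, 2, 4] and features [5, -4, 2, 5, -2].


Element-wise products:
-5 * 5 = -25
3 * -4 = -12
-3 * 2 = -6
2 * 5 = 10
4 * -2 = -8
Sum = -25 + -12 + -6 + 10 + -8
= -41

-41


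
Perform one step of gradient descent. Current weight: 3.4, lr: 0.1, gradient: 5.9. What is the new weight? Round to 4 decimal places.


w_new = w_old - lr * gradient
= 3.4 - 0.1 * 5.9
= 3.4 - (0.59)
= 2.8100

2.8100


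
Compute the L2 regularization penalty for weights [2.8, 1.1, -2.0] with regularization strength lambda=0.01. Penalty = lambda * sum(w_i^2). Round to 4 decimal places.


Squaring each weight:
2.8^2 = 7.84
1.1^2 = 1.21
(-2.0)^2 = 4.0
Sum of squares = 13.05
Penalty = 0.01 * 13.05 = 0.1305

0.1305


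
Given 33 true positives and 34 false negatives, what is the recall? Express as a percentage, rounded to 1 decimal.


Recall = TP / (TP + FN) * 100
= 33 / (33 + 34)
= 33 / 67
= 0.4925
= 49.3%

49.3


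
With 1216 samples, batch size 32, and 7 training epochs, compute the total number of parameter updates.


Iterations per epoch = 1216 / 32 = 38
Total updates = iterations_per_epoch * epochs
= 38 * 7
= 266

266


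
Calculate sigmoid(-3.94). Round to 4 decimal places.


sigmoid(z) = 1 / (1 + exp(-z))
exp(-(-3.94)) = exp(3.94) = 51.4186
1 + 51.4186 = 52.4186
1 / 52.4186 = 0.0191

0.0191


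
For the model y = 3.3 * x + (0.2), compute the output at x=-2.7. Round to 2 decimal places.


y = 3.3 * -2.7 + (0.2)
= -8.91 + (0.2)
= -8.71

-8.71


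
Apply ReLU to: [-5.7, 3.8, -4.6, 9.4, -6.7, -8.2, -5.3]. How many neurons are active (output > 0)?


ReLU(x) = max(0, x) for each element:
ReLU(-5.7) = 0
ReLU(3.8) = 3.8
ReLU(-4.6) = 0
ReLU(9.4) = 9.4
ReLU(-6.7) = 0
ReLU(-8.2) = 0
ReLU(-5.3) = 0
Active neurons (>0): 2

2


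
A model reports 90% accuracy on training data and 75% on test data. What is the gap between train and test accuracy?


Gap = train_accuracy - test_accuracy
= 90 - 75
= 15%
This gap suggests the model is overfitting.

15


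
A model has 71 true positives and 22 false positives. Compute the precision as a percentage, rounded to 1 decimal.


Precision = TP / (TP + FP) * 100
= 71 / (71 + 22)
= 71 / 93
= 0.7634
= 76.3%

76.3


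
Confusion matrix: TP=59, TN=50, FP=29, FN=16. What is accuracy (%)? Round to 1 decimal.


Accuracy = (TP + TN) / (TP + TN + FP + FN) * 100
= (59 + 50) / (59 + 50 + 29 + 16)
= 109 / 154
= 0.7078
= 70.8%

70.8


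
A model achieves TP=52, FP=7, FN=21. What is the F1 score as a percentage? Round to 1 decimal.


Precision = TP / (TP + FP) = 52 / 59 = 0.8814
Recall = TP / (TP + FN) = 52 / 73 = 0.7123
F1 = 2 * P * R / (P + R)
= 2 * 0.8814 * 0.7123 / (0.8814 + 0.7123)
= 1.2556 / 1.5937
= 0.7879
As percentage: 78.8%

78.8


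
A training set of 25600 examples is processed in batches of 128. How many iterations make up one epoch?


Iterations per epoch = dataset_size / batch_size
= 25600 / 128
= 200

200


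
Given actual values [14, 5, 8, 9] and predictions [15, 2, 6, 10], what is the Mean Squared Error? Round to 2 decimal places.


Differences: [-1, 3, 2, -1]
Squared errors: [1, 9, 4, 1]
Sum of squared errors = 15
MSE = 15 / 4 = 3.75

3.75


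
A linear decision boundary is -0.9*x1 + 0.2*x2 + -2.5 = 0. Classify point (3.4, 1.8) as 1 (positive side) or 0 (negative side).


Compute -0.9 * 3.4 + 0.2 * 1.8 + -2.5
= -3.06 + 0.36 + -2.5
= -5.2
Since -5.2 < 0, the point is on the negative side.

0


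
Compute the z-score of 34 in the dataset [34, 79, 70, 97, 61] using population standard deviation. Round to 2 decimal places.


Mean = (34 + 79 + 70 + 97 + 61) / 5 = 68.2
Variance = sum((x_i - mean)^2) / n = 434.16
Std = sqrt(434.16) = 20.8365
Z = (x - mean) / std
= (34 - 68.2) / 20.8365
= -34.2 / 20.8365
= -1.64

-1.64


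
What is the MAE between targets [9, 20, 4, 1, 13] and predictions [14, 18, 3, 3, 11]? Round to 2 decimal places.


Absolute errors: [5, 2, 1, 2, 2]
Sum of absolute errors = 12
MAE = 12 / 5 = 2.40

2.40


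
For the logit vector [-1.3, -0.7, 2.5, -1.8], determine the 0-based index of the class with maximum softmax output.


Softmax is a monotonic transformation, so it preserves the argmax.
We need to find the index of the maximum logit.
Index 0: -1.3
Index 1: -0.7
Index 2: 2.5
Index 3: -1.8
Maximum logit = 2.5 at index 2

2


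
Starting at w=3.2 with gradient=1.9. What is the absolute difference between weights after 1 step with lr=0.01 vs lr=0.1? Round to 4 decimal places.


With lr=0.01: w_new = 3.2 - 0.01 * 1.9 = 3.181
With lr=0.1: w_new = 3.2 - 0.1 * 1.9 = 3.01
Absolute difference = |3.181 - 3.01|
= 0.1710

0.1710


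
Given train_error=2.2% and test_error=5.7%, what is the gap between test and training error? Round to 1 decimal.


Generalization gap = test_error - train_error
= 5.7 - 2.2
= 3.5%
A moderate gap.

3.5


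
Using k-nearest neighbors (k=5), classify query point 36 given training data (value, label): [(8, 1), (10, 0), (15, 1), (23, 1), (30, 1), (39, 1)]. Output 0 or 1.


Distances from query 36:
Point 39 (class 1): distance = 3
Point 30 (class 1): distance = 6
Point 23 (class 1): distance = 13
Point 15 (class 1): distance = 21
Point 10 (class 0): distance = 26
K=5 nearest neighbors: classes = [1, 1, 1, 1, 0]
Votes for class 1: 4 / 5
Majority vote => class 1

1


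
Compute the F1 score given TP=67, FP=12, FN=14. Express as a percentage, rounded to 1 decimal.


Precision = TP / (TP + FP) = 67 / 79 = 0.8481
Recall = TP / (TP + FN) = 67 / 81 = 0.8272
F1 = 2 * P * R / (P + R)
= 2 * 0.8481 * 0.8272 / (0.8481 + 0.8272)
= 1.403 / 1.6753
= 0.8375
As percentage: 83.8%

83.8


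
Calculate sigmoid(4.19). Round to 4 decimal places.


sigmoid(z) = 1 / (1 + exp(-z))
exp(-(4.19)) = exp(-4.19) = 0.0151
1 + 0.0151 = 1.0151
1 / 1.0151 = 0.9851

0.9851


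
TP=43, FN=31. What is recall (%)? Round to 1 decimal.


Recall = TP / (TP + FN) * 100
= 43 / (43 + 31)
= 43 / 74
= 0.5811
= 58.1%

58.1


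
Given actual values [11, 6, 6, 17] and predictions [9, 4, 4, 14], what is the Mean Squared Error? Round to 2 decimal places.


Differences: [2, 2, 2, 3]
Squared errors: [4, 4, 4, 9]
Sum of squared errors = 21
MSE = 21 / 4 = 5.25

5.25


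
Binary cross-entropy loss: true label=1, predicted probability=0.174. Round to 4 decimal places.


For y=1: Loss = -log(p)
= -log(0.174)
= -(-1.7487)
= 1.7487

1.7487


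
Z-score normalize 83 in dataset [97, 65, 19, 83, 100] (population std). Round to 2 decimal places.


Mean = (97 + 65 + 19 + 83 + 100) / 5 = 72.8
Variance = sum((x_i - mean)^2) / n = 876.96
Std = sqrt(876.96) = 29.6135
Z = (x - mean) / std
= (83 - 72.8) / 29.6135
= 10.2 / 29.6135
= 0.34

0.34


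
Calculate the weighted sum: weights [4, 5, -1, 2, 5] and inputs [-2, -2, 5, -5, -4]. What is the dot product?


Element-wise products:
4 * -2 = -8
5 * -2 = -10
-1 * 5 = -5
2 * -5 = -10
5 * -4 = -20
Sum = -8 + -10 + -5 + -10 + -20
= -53

-53


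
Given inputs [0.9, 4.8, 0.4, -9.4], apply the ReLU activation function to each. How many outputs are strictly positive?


ReLU(x) = max(0, x) for each element:
ReLU(0.9) = 0.9
ReLU(4.8) = 4.8
ReLU(0.4) = 0.4
ReLU(-9.4) = 0
Active neurons (>0): 3

3


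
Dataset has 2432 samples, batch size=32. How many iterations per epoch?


Iterations per epoch = dataset_size / batch_size
= 2432 / 32
= 76

76


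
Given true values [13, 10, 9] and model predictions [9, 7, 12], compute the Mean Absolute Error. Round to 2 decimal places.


Absolute errors: [4, 3, 3]
Sum of absolute errors = 10
MAE = 10 / 3 = 3.33

3.33


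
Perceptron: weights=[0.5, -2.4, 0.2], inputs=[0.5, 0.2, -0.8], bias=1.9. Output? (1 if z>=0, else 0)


z = w . x + b
= 0.5*0.5 + -2.4*0.2 + 0.2*-0.8 + 1.9
= 0.25 + -0.48 + -0.16 + 1.9
= -0.39 + 1.9
= 1.51
Since z = 1.51 >= 0, output = 1

1


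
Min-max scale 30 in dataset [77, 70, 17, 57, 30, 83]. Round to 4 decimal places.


Min = 17, Max = 83
Range = 83 - 17 = 66
Scaled = (x - min) / (max - min)
= (30 - 17) / 66
= 13 / 66
= 0.1970

0.1970


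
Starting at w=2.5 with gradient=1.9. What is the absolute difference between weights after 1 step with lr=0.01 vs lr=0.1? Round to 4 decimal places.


With lr=0.01: w_new = 2.5 - 0.01 * 1.9 = 2.481
With lr=0.1: w_new = 2.5 - 0.1 * 1.9 = 2.31
Absolute difference = |2.481 - 2.31|
= 0.1710

0.1710


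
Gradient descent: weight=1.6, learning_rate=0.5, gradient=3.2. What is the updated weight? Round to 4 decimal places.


w_new = w_old - lr * gradient
= 1.6 - 0.5 * 3.2
= 1.6 - (1.6)
= 0.0000

0.0000


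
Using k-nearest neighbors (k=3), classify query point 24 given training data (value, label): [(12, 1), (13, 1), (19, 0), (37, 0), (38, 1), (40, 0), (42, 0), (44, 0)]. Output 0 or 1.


Distances from query 24:
Point 19 (class 0): distance = 5
Point 13 (class 1): distance = 11
Point 12 (class 1): distance = 12
K=3 nearest neighbors: classes = [0, 1, 1]
Votes for class 1: 2 / 3
Majority vote => class 1

1


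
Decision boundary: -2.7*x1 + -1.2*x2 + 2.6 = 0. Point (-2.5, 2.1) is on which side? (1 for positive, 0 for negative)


Compute -2.7 * -2.5 + -1.2 * 2.1 + 2.6
= 6.75 + -2.52 + 2.6
= 6.83
Since 6.83 >= 0, the point is on the positive side.

1


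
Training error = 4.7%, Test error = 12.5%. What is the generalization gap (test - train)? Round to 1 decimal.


Generalization gap = test_error - train_error
= 12.5 - 4.7
= 7.8%
A moderate gap.

7.8


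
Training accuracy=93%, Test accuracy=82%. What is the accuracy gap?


Gap = train_accuracy - test_accuracy
= 93 - 82
= 11%
This gap suggests the model is overfitting.

11


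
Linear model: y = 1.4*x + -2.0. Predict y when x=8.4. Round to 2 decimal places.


y = 1.4 * 8.4 + (-2.0)
= 11.76 + (-2.0)
= 9.76

9.76


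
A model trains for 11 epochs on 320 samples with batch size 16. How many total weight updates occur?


Iterations per epoch = 320 / 16 = 20
Total updates = iterations_per_epoch * epochs
= 20 * 11
= 220

220


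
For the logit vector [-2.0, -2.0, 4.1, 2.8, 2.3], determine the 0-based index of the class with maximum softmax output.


Softmax is a monotonic transformation, so it preserves the argmax.
We need to find the index of the maximum logit.
Index 0: -2.0
Index 1: -2.0
Index 2: 4.1
Index 3: 2.8
Index 4: 2.3
Maximum logit = 4.1 at index 2

2


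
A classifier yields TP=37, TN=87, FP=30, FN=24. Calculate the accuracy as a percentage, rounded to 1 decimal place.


Accuracy = (TP + TN) / (TP + TN + FP + FN) * 100
= (37 + 87) / (37 + 87 + 30 + 24)
= 124 / 178
= 0.6966
= 69.7%

69.7


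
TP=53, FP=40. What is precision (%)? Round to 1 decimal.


Precision = TP / (TP + FP) * 100
= 53 / (53 + 40)
= 53 / 93
= 0.5699
= 57.0%

57.0


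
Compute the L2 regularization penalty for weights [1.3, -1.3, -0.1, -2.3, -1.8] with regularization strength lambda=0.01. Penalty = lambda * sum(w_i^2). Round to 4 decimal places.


Squaring each weight:
1.3^2 = 1.69
(-1.3)^2 = 1.69
(-0.1)^2 = 0.01
(-2.3)^2 = 5.29
(-1.8)^2 = 3.24
Sum of squares = 11.92
Penalty = 0.01 * 11.92 = 0.1192

0.1192


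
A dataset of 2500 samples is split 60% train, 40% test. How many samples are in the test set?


Train samples = 2500 * 60% = 1500
Test samples = 2500 - 1500
= 1000

1000


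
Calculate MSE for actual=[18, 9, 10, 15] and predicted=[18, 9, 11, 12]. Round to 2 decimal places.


Differences: [0, 0, -1, 3]
Squared errors: [0, 0, 1, 9]
Sum of squared errors = 10
MSE = 10 / 4 = 2.50

2.50


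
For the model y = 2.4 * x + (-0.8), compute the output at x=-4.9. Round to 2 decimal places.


y = 2.4 * -4.9 + (-0.8)
= -11.76 + (-0.8)
= -12.56

-12.56


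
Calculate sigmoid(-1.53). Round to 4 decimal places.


sigmoid(z) = 1 / (1 + exp(-z))
exp(-(-1.53)) = exp(1.53) = 4.6182
1 + 4.6182 = 5.6182
1 / 5.6182 = 0.1780

0.1780


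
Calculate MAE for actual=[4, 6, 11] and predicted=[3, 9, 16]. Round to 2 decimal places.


Absolute errors: [1, 3, 5]
Sum of absolute errors = 9
MAE = 9 / 3 = 3.00

3.00


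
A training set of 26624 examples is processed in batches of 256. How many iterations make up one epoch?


Iterations per epoch = dataset_size / batch_size
= 26624 / 256
= 104

104


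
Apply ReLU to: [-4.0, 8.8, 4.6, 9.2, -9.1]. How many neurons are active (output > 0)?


ReLU(x) = max(0, x) for each element:
ReLU(-4.0) = 0
ReLU(8.8) = 8.8
ReLU(4.6) = 4.6
ReLU(9.2) = 9.2
ReLU(-9.1) = 0
Active neurons (>0): 3

3


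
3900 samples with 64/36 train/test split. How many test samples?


Train samples = 3900 * 64% = 2496
Test samples = 3900 - 2496
= 1404

1404


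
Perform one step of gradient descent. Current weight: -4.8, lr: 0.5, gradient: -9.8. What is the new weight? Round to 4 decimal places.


w_new = w_old - lr * gradient
= -4.8 - 0.5 * -9.8
= -4.8 - (-4.9)
= 0.1000

0.1000


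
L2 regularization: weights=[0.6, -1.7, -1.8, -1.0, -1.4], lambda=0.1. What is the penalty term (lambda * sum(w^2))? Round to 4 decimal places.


Squaring each weight:
0.6^2 = 0.36
(-1.7)^2 = 2.89
(-1.8)^2 = 3.24
(-1.0)^2 = 1.0
(-1.4)^2 = 1.96
Sum of squares = 9.45
Penalty = 0.1 * 9.45 = 0.9450

0.9450


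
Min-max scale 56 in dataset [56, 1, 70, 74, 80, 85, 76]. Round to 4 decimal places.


Min = 1, Max = 85
Range = 85 - 1 = 84
Scaled = (x - min) / (max - min)
= (56 - 1) / 84
= 55 / 84
= 0.6548

0.6548


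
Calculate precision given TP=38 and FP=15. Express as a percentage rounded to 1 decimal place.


Precision = TP / (TP + FP) * 100
= 38 / (38 + 15)
= 38 / 53
= 0.717
= 71.7%

71.7


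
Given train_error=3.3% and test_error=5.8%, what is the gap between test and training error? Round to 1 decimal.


Generalization gap = test_error - train_error
= 5.8 - 3.3
= 2.5%
A moderate gap.

2.5


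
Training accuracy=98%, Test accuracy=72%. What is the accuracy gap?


Gap = train_accuracy - test_accuracy
= 98 - 72
= 26%
This large gap strongly indicates overfitting.

26


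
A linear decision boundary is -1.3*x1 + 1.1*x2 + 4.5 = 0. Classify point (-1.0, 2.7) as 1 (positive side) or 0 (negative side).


Compute -1.3 * -1.0 + 1.1 * 2.7 + 4.5
= 1.3 + 2.97 + 4.5
= 8.77
Since 8.77 >= 0, the point is on the positive side.

1


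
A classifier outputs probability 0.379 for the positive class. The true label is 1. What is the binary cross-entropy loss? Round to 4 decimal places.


For y=1: Loss = -log(p)
= -log(0.379)
= -(-0.9702)
= 0.9702

0.9702


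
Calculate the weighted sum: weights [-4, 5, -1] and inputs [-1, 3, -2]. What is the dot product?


Element-wise products:
-4 * -1 = 4
5 * 3 = 15
-1 * -2 = 2
Sum = 4 + 15 + 2
= 21

21


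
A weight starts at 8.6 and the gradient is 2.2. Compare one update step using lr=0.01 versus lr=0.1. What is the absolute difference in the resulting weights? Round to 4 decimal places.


With lr=0.01: w_new = 8.6 - 0.01 * 2.2 = 8.578
With lr=0.1: w_new = 8.6 - 0.1 * 2.2 = 8.38
Absolute difference = |8.578 - 8.38|
= 0.1980

0.1980


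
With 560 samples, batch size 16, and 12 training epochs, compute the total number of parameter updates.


Iterations per epoch = 560 / 16 = 35
Total updates = iterations_per_epoch * epochs
= 35 * 12
= 420

420


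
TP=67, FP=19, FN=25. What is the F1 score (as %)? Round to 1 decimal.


Precision = TP / (TP + FP) = 67 / 86 = 0.7791
Recall = TP / (TP + FN) = 67 / 92 = 0.7283
F1 = 2 * P * R / (P + R)
= 2 * 0.7791 * 0.7283 / (0.7791 + 0.7283)
= 1.1347 / 1.5073
= 0.7528
As percentage: 75.3%

75.3


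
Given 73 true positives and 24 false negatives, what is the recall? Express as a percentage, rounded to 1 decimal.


Recall = TP / (TP + FN) * 100
= 73 / (73 + 24)
= 73 / 97
= 0.7526
= 75.3%

75.3


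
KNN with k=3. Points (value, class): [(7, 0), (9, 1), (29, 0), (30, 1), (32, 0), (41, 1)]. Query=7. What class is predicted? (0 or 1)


Distances from query 7:
Point 7 (class 0): distance = 0
Point 9 (class 1): distance = 2
Point 29 (class 0): distance = 22
K=3 nearest neighbors: classes = [0, 1, 0]
Votes for class 1: 1 / 3
Majority vote => class 0

0


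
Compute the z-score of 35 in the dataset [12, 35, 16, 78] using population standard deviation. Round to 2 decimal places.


Mean = (12 + 35 + 16 + 78) / 4 = 35.25
Variance = sum((x_i - mean)^2) / n = 684.6875
Std = sqrt(684.6875) = 26.1665
Z = (x - mean) / std
= (35 - 35.25) / 26.1665
= -0.25 / 26.1665
= -0.01

-0.01


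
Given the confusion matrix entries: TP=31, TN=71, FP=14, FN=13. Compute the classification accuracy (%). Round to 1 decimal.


Accuracy = (TP + TN) / (TP + TN + FP + FN) * 100
= (31 + 71) / (31 + 71 + 14 + 13)
= 102 / 129
= 0.7907
= 79.1%

79.1


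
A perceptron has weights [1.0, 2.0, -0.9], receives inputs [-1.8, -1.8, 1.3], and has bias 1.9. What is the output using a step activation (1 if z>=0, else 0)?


z = w . x + b
= 1.0*-1.8 + 2.0*-1.8 + -0.9*1.3 + 1.9
= -1.8 + -3.6 + -1.17 + 1.9
= -6.57 + 1.9
= -4.67
Since z = -4.67 < 0, output = 0

0


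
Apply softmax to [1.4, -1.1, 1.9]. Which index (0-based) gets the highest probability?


Softmax is a monotonic transformation, so it preserves the argmax.
We need to find the index of the maximum logit.
Index 0: 1.4
Index 1: -1.1
Index 2: 1.9
Maximum logit = 1.9 at index 2

2


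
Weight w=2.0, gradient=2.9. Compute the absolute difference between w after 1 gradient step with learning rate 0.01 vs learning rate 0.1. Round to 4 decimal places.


With lr=0.01: w_new = 2.0 - 0.01 * 2.9 = 1.971
With lr=0.1: w_new = 2.0 - 0.1 * 2.9 = 1.71
Absolute difference = |1.971 - 1.71|
= 0.2610

0.2610


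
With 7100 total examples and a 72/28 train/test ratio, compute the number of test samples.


Train samples = 7100 * 72% = 5112
Test samples = 7100 - 5112
= 1988

1988


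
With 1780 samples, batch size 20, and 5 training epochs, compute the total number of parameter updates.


Iterations per epoch = 1780 / 20 = 89
Total updates = iterations_per_epoch * epochs
= 89 * 5
= 445

445


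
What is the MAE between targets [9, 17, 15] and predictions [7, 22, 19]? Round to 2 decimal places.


Absolute errors: [2, 5, 4]
Sum of absolute errors = 11
MAE = 11 / 3 = 3.67

3.67


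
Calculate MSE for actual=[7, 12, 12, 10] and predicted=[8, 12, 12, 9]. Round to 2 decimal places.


Differences: [-1, 0, 0, 1]
Squared errors: [1, 0, 0, 1]
Sum of squared errors = 2
MSE = 2 / 4 = 0.50

0.50


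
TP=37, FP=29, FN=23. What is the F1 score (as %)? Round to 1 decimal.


Precision = TP / (TP + FP) = 37 / 66 = 0.5606
Recall = TP / (TP + FN) = 37 / 60 = 0.6167
F1 = 2 * P * R / (P + R)
= 2 * 0.5606 * 0.6167 / (0.5606 + 0.6167)
= 0.6914 / 1.1773
= 0.5873
As percentage: 58.7%

58.7


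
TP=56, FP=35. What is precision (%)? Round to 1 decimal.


Precision = TP / (TP + FP) * 100
= 56 / (56 + 35)
= 56 / 91
= 0.6154
= 61.5%

61.5


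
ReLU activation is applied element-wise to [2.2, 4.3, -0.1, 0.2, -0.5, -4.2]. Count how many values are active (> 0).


ReLU(x) = max(0, x) for each element:
ReLU(2.2) = 2.2
ReLU(4.3) = 4.3
ReLU(-0.1) = 0
ReLU(0.2) = 0.2
ReLU(-0.5) = 0
ReLU(-4.2) = 0
Active neurons (>0): 3

3


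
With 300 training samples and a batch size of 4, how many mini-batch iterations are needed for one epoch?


Iterations per epoch = dataset_size / batch_size
= 300 / 4
= 75

75


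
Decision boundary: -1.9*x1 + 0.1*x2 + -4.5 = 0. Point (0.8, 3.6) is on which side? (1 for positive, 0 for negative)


Compute -1.9 * 0.8 + 0.1 * 3.6 + -4.5
= -1.52 + 0.36 + -4.5
= -5.66
Since -5.66 < 0, the point is on the negative side.

0


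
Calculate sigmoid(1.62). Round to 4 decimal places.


sigmoid(z) = 1 / (1 + exp(-z))
exp(-(1.62)) = exp(-1.62) = 0.1979
1 + 0.1979 = 1.1979
1 / 1.1979 = 0.8348

0.8348


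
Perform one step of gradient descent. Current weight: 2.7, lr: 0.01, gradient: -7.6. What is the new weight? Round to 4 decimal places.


w_new = w_old - lr * gradient
= 2.7 - 0.01 * -7.6
= 2.7 - (-0.076)
= 2.7760

2.7760


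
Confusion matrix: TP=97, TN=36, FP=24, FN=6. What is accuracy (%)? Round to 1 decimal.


Accuracy = (TP + TN) / (TP + TN + FP + FN) * 100
= (97 + 36) / (97 + 36 + 24 + 6)
= 133 / 163
= 0.816
= 81.6%

81.6


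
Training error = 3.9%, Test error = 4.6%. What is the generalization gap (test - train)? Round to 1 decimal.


Generalization gap = test_error - train_error
= 4.6 - 3.9
= 0.7%
A small gap suggests good generalization.

0.7


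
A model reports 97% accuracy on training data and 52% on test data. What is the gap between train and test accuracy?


Gap = train_accuracy - test_accuracy
= 97 - 52
= 45%
This large gap strongly indicates overfitting.

45


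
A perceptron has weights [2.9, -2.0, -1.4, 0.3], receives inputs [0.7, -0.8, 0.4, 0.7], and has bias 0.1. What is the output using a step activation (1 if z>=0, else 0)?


z = w . x + b
= 2.9*0.7 + -2.0*-0.8 + -1.4*0.4 + 0.3*0.7 + 0.1
= 2.03 + 1.6 + -0.56 + 0.21 + 0.1
= 3.28 + 0.1
= 3.38
Since z = 3.38 >= 0, output = 1

1


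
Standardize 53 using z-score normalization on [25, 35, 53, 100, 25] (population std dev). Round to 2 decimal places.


Mean = (25 + 35 + 53 + 100 + 25) / 5 = 47.6
Variance = sum((x_i - mean)^2) / n = 791.04
Std = sqrt(791.04) = 28.1254
Z = (x - mean) / std
= (53 - 47.6) / 28.1254
= 5.4 / 28.1254
= 0.19

0.19


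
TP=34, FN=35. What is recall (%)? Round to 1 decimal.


Recall = TP / (TP + FN) * 100
= 34 / (34 + 35)
= 34 / 69
= 0.4928
= 49.3%

49.3


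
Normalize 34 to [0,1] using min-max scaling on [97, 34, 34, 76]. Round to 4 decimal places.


Min = 34, Max = 97
Range = 97 - 34 = 63
Scaled = (x - min) / (max - min)
= (34 - 34) / 63
= 0 / 63
= 0.0000

0.0000


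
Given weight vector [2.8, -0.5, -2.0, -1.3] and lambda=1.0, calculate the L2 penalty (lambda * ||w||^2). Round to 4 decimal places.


Squaring each weight:
2.8^2 = 7.84
(-0.5)^2 = 0.25
(-2.0)^2 = 4.0
(-1.3)^2 = 1.69
Sum of squares = 13.78
Penalty = 1.0 * 13.78 = 13.7800

13.7800


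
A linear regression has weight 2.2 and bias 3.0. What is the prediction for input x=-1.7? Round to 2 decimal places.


y = 2.2 * -1.7 + (3.0)
= -3.74 + (3.0)
= -0.74

-0.74


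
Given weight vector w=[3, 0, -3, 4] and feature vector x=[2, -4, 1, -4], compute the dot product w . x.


Element-wise products:
3 * 2 = 6
0 * -4 = 0
-3 * 1 = -3
4 * -4 = -16
Sum = 6 + 0 + -3 + -16
= -13

-13


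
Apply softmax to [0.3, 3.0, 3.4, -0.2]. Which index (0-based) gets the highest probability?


Softmax is a monotonic transformation, so it preserves the argmax.
We need to find the index of the maximum logit.
Index 0: 0.3
Index 1: 3.0
Index 2: 3.4
Index 3: -0.2
Maximum logit = 3.4 at index 2

2


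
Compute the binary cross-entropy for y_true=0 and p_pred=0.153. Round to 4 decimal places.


For y=0: Loss = -log(1-p)
= -log(1 - 0.153)
= -log(0.847)
= -(-0.1661)
= 0.1661

0.1661


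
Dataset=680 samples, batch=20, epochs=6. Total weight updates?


Iterations per epoch = 680 / 20 = 34
Total updates = iterations_per_epoch * epochs
= 34 * 6
= 204

204


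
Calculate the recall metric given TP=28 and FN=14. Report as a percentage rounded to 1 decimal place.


Recall = TP / (TP + FN) * 100
= 28 / (28 + 14)
= 28 / 42
= 0.6667
= 66.7%

66.7


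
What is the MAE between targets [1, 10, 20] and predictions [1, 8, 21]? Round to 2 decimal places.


Absolute errors: [0, 2, 1]
Sum of absolute errors = 3
MAE = 3 / 3 = 1.00

1.00


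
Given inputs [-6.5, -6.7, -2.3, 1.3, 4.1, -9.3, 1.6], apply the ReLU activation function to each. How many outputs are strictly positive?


ReLU(x) = max(0, x) for each element:
ReLU(-6.5) = 0
ReLU(-6.7) = 0
ReLU(-2.3) = 0
ReLU(1.3) = 1.3
ReLU(4.1) = 4.1
ReLU(-9.3) = 0
ReLU(1.6) = 1.6
Active neurons (>0): 3

3


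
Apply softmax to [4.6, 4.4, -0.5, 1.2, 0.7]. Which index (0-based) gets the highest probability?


Softmax is a monotonic transformation, so it preserves the argmax.
We need to find the index of the maximum logit.
Index 0: 4.6
Index 1: 4.4
Index 2: -0.5
Index 3: 1.2
Index 4: 0.7
Maximum logit = 4.6 at index 0

0


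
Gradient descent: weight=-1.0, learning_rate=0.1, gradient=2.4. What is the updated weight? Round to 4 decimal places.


w_new = w_old - lr * gradient
= -1.0 - 0.1 * 2.4
= -1.0 - (0.24)
= -1.2400

-1.2400


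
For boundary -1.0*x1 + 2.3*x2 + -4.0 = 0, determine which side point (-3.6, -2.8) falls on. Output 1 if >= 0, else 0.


Compute -1.0 * -3.6 + 2.3 * -2.8 + -4.0
= 3.6 + -6.44 + -4.0
= -6.84
Since -6.84 < 0, the point is on the negative side.

0


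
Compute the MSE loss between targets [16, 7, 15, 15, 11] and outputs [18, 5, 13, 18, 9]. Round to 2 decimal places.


Differences: [-2, 2, 2, -3, 2]
Squared errors: [4, 4, 4, 9, 4]
Sum of squared errors = 25
MSE = 25 / 5 = 5.00

5.00


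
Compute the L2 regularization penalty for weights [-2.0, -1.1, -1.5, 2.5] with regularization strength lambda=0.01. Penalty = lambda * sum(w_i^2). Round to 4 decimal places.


Squaring each weight:
(-2.0)^2 = 4.0
(-1.1)^2 = 1.21
(-1.5)^2 = 2.25
2.5^2 = 6.25
Sum of squares = 13.71
Penalty = 0.01 * 13.71 = 0.1371

0.1371


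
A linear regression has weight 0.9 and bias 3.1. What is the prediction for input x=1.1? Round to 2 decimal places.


y = 0.9 * 1.1 + (3.1)
= 0.99 + (3.1)
= 4.09

4.09


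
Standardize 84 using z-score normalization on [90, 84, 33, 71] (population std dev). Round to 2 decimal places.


Mean = (90 + 84 + 33 + 71) / 4 = 69.5
Variance = sum((x_i - mean)^2) / n = 491.25
Std = sqrt(491.25) = 22.1642
Z = (x - mean) / std
= (84 - 69.5) / 22.1642
= 14.5 / 22.1642
= 0.65

0.65


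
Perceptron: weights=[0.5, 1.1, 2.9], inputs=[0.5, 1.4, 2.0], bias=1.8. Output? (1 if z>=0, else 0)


z = w . x + b
= 0.5*0.5 + 1.1*1.4 + 2.9*2.0 + 1.8
= 0.25 + 1.54 + 5.8 + 1.8
= 7.59 + 1.8
= 9.39
Since z = 9.39 >= 0, output = 1

1


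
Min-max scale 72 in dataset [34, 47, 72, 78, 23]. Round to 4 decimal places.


Min = 23, Max = 78
Range = 78 - 23 = 55
Scaled = (x - min) / (max - min)
= (72 - 23) / 55
= 49 / 55
= 0.8909

0.8909


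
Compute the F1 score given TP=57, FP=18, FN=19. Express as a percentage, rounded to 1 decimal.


Precision = TP / (TP + FP) = 57 / 75 = 0.76
Recall = TP / (TP + FN) = 57 / 76 = 0.75
F1 = 2 * P * R / (P + R)
= 2 * 0.76 * 0.75 / (0.76 + 0.75)
= 1.14 / 1.51
= 0.755
As percentage: 75.5%

75.5


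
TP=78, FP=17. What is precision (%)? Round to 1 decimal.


Precision = TP / (TP + FP) * 100
= 78 / (78 + 17)
= 78 / 95
= 0.8211
= 82.1%

82.1


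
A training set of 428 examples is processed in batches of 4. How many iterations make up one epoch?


Iterations per epoch = dataset_size / batch_size
= 428 / 4
= 107

107


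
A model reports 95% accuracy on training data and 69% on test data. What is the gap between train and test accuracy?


Gap = train_accuracy - test_accuracy
= 95 - 69
= 26%
This large gap strongly indicates overfitting.

26


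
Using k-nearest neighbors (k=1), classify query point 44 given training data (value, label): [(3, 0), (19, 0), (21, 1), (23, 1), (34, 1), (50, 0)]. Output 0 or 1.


Distances from query 44:
Point 50 (class 0): distance = 6
K=1 nearest neighbors: classes = [0]
Votes for class 1: 0 / 1
Majority vote => class 0

0


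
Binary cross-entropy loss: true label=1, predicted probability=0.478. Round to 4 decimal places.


For y=1: Loss = -log(p)
= -log(0.478)
= -(-0.7381)
= 0.7381

0.7381


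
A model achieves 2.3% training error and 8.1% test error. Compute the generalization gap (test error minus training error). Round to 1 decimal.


Generalization gap = test_error - train_error
= 8.1 - 2.3
= 5.8%
A moderate gap.

5.8


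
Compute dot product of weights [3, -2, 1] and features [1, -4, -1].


Element-wise products:
3 * 1 = 3
-2 * -4 = 8
1 * -1 = -1
Sum = 3 + 8 + -1
= 10

10


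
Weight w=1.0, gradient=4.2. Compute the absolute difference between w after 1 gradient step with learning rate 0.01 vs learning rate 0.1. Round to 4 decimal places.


With lr=0.01: w_new = 1.0 - 0.01 * 4.2 = 0.958
With lr=0.1: w_new = 1.0 - 0.1 * 4.2 = 0.58
Absolute difference = |0.958 - 0.58|
= 0.3780

0.3780


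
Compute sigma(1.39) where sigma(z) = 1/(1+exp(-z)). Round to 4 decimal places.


sigmoid(z) = 1 / (1 + exp(-z))
exp(-(1.39)) = exp(-1.39) = 0.2491
1 + 0.2491 = 1.2491
1 / 1.2491 = 0.8006

0.8006


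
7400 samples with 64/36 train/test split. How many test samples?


Train samples = 7400 * 64% = 4736
Test samples = 7400 - 4736
= 2664

2664


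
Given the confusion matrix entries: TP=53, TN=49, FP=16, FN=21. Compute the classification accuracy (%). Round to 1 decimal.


Accuracy = (TP + TN) / (TP + TN + FP + FN) * 100
= (53 + 49) / (53 + 49 + 16 + 21)
= 102 / 139
= 0.7338
= 73.4%

73.4
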